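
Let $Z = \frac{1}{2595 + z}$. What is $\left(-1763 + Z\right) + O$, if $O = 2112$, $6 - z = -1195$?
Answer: $\frac{1324805}{3796} \approx 349.0$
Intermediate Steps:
$z = 1201$ ($z = 6 - -1195 = 6 + 1195 = 1201$)
$Z = \frac{1}{3796}$ ($Z = \frac{1}{2595 + 1201} = \frac{1}{3796} \approx 0.00026344$)
$\left(-1763 + Z\right) + O = \left(-1763 + \frac{1}{3796}\right) + 2112 = - \frac{6692347}{3796} + 2112 = \frac{1324805}{3796}$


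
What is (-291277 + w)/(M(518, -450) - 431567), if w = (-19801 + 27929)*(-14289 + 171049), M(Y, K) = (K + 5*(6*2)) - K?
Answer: -1273854003/431507 ≈ -2952.1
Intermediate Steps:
M(Y, K) = 60 (M(Y, K) = (K + 5*12) - K = (K + 60) - K = (60 + K) - K = 60)
w = 1274145280 (w = 8128*156760 = 1274145280)
(-291277 + w)/(M(518, -450) - 431567) = (-291277 + 1274145280)/(60 - 431567) = 1273854003/(-431507) = 1273854003*(-1/431507) = -1273854003/431507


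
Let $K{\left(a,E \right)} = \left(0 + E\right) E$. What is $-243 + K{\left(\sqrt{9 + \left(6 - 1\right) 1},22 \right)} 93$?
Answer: $44769$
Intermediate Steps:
$K{\left(a,E \right)} = E^{2}$ ($K{\left(a,E \right)} = E E = E^{2}$)
$-243 + K{\left(\sqrt{9 + \left(6 - 1\right) 1},22 \right)} 93 = -243 + 22^{2} \cdot 93 = -243 + 484 \cdot 93 = -243 + 45012 = 44769$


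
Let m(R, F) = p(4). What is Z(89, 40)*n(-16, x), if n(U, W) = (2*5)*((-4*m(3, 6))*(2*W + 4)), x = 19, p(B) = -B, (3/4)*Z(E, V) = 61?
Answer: 546560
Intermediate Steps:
Z(E, V) = 244/3 (Z(E, V) = (4/3)*61 = 244/3)
m(R, F) = -4 (m(R, F) = -1*4 = -4)
n(U, W) = 640 + 320*W (n(U, W) = (2*5)*((-4*(-4))*(2*W + 4)) = 10*(16*(4 + 2*W)) = 10*(64 + 32*W) = 640 + 320*W)
Z(89, 40)*n(-16, x) = 244*(640 + 320*19)/3 = 244*(640 + 6080)/3 = (244/3)*6720 = 546560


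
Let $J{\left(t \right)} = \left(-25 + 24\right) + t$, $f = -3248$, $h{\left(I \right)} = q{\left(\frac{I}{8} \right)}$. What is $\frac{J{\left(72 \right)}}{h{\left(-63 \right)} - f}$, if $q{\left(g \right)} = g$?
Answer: $\frac{568}{25921} \approx 0.021913$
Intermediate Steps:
$h{\left(I \right)} = \frac{I}{8}$
$J{\left(t \right)} = -1 + t$
$\frac{J{\left(72 \right)}}{h{\left(-63 \right)} - f} = \frac{-1 + 72}{\frac{1}{8} \left(-63\right) - -3248} = \frac{71}{- \frac{63}{8} + 3248} = \frac{71}{\frac{25921}{8}} = 71 \cdot \frac{8}{25921} = \frac{568}{25921}$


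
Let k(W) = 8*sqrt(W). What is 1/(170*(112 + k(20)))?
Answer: 7/119680 - sqrt(5)/119680 ≈ 3.9806e-5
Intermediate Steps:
1/(170*(112 + k(20))) = 1/(170*(112 + 8*sqrt(20))) = 1/(170*(112 + 8*(2*sqrt(5)))) = 1/(170*(112 + 16*sqrt(5))) = 1/(19040 + 2720*sqrt(5))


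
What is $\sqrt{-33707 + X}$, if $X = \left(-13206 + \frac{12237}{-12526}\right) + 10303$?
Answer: $\frac{i \sqrt{5744287029022}}{12526} \approx 191.34 i$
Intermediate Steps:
$X = - \frac{36375215}{12526}$ ($X = \left(-13206 + 12237 \left(- \frac{1}{12526}\right)\right) + 10303 = \left(-13206 - \frac{12237}{12526}\right) + 10303 = - \frac{165430593}{12526} + 10303 = - \frac{36375215}{12526} \approx -2904.0$)
$\sqrt{-33707 + X} = \sqrt{-33707 - \frac{36375215}{12526}} = \sqrt{- \frac{458589097}{12526}} = \frac{i \sqrt{5744287029022}}{12526}$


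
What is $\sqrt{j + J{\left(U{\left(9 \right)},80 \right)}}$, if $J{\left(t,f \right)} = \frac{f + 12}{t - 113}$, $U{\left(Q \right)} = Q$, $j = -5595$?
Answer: $\frac{29 i \sqrt{4498}}{26} \approx 74.806 i$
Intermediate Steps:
$J{\left(t,f \right)} = \frac{12 + f}{-113 + t}$
$\sqrt{j + J{\left(U{\left(9 \right)},80 \right)}} = \sqrt{-5595 + \frac{12 + 80}{-113 + 9}} = \sqrt{-5595 + \frac{1}{-104} \cdot 92} = \sqrt{-5595 - \frac{23}{26}} = \sqrt{- \frac{145493}{26}} = \frac{29 i \sqrt{4498}}{26}$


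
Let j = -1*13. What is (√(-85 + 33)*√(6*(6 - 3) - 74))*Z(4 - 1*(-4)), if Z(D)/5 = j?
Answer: 260*√182 ≈ 3507.6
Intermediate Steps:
j = -13
Z(D) = -65 (Z(D) = 5*(-13) = -65)
(√(-85 + 33)*√(6*(6 - 3) - 74))*Z(4 - 1*(-4)) = (√(-85 + 33)*√(6*(6 - 3) - 74))*(-65) = (√(-52)*√(6*3 - 74))*(-65) = ((2*I*√13)*√(18 - 74))*(-65) = ((2*I*√13)*√(-56))*(-65) = ((2*I*√13)*(2*I*√14))*(-65) = -4*√182*(-65) = 260*√182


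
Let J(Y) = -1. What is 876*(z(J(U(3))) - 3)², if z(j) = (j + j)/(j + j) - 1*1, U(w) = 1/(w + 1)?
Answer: 7884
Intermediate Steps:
U(w) = 1/(1 + w)
z(j) = 0 (z(j) = (2*j)/((2*j)) - 1 = (2*j)*(1/(2*j)) - 1 = 1 - 1 = 0)
876*(z(J(U(3))) - 3)² = 876*(0 - 3)² = 876*(-3)² = 876*9 = 7884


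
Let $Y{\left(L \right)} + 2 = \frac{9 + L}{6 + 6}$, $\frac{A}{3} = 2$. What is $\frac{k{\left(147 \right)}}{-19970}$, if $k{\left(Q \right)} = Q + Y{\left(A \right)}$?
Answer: $- \frac{117}{15976} \approx -0.0073235$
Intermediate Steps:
$A = 6$ ($A = 3 \cdot 2 = 6$)
$Y{\left(L \right)} = - \frac{5}{4} + \frac{L}{12}$ ($Y{\left(L \right)} = -2 + \frac{9 + L}{6 + 6} = -2 + \frac{9 + L}{12} = -2 + \left(9 + L\right) \frac{1}{12} = -2 + \left(\frac{3}{4} + \frac{L}{12}\right) = - \frac{5}{4} + \frac{L}{12}$)
$k{\left(Q \right)} = - \frac{3}{4} + Q$ ($k{\left(Q \right)} = Q + \left(- \frac{5}{4} + \frac{1}{12} \cdot 6\right) = Q + \left(- \frac{5}{4} + \frac{1}{2}\right) = Q - \frac{3}{4} = - \frac{3}{4} + Q$)
$\frac{k{\left(147 \right)}}{-19970} = \frac{- \frac{3}{4} + 147}{-19970} = \frac{585}{4} \left(- \frac{1}{19970}\right) = - \frac{117}{15976}$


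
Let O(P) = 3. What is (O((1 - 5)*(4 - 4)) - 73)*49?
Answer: -3430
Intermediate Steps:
(O((1 - 5)*(4 - 4)) - 73)*49 = (3 - 73)*49 = -70*49 = -3430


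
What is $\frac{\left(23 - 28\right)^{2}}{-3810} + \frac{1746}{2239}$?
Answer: $\frac{1319257}{1706118} \approx 0.77325$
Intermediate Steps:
$\frac{\left(23 - 28\right)^{2}}{-3810} + \frac{1746}{2239} = \left(-5\right)^{2} \left(- \frac{1}{3810}\right) + 1746 \cdot \frac{1}{2239} = 25 \left(- \frac{1}{3810}\right) + \frac{1746}{2239} = - \frac{5}{762} + \frac{1746}{2239} = \frac{1319257}{1706118}$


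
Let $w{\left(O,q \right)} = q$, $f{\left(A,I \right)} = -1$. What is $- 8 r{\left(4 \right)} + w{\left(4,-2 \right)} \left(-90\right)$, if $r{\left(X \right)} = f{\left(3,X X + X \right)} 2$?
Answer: $196$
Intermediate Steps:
$r{\left(X \right)} = -2$ ($r{\left(X \right)} = \left(-1\right) 2 = -2$)
$- 8 r{\left(4 \right)} + w{\left(4,-2 \right)} \left(-90\right) = \left(-8\right) \left(-2\right) - -180 = 16 + 180 = 196$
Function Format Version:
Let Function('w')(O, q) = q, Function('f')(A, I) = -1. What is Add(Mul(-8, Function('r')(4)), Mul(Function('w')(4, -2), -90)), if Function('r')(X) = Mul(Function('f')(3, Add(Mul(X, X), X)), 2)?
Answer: 196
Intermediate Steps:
Function('r')(X) = -2 (Function('r')(X) = Mul(-1, 2) = -2)
Add(Mul(-8, Function('r')(4)), Mul(Function('w')(4, -2), -90)) = Add(Mul(-8, -2), Mul(-2, -90)) = Add(16, 180) = 196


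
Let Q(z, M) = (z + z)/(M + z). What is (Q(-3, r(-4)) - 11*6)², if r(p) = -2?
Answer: 104976/25 ≈ 4199.0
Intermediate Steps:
Q(z, M) = 2*z/(M + z) (Q(z, M) = (2*z)/(M + z) = 2*z/(M + z))
(Q(-3, r(-4)) - 11*6)² = (2*(-3)/(-2 - 3) - 11*6)² = (2*(-3)/(-5) - 66)² = (2*(-3)*(-⅕) - 66)² = (6/5 - 66)² = (-324/5)² = 104976/25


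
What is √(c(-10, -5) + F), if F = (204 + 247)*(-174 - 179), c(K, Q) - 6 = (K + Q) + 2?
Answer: 3*I*√17690 ≈ 399.01*I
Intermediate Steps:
c(K, Q) = 8 + K + Q (c(K, Q) = 6 + ((K + Q) + 2) = 6 + (2 + K + Q) = 8 + K + Q)
F = -159203 (F = 451*(-353) = -159203)
√(c(-10, -5) + F) = √((8 - 10 - 5) - 159203) = √(-7 - 159203) = √(-159210) = 3*I*√17690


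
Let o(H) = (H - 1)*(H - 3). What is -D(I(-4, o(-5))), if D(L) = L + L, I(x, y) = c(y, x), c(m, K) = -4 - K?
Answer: 0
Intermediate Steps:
o(H) = (-1 + H)*(-3 + H)
I(x, y) = -4 - x
D(L) = 2*L
-D(I(-4, o(-5))) = -2*(-4 - 1*(-4)) = -2*(-4 + 4) = -2*0 = -1*0 = 0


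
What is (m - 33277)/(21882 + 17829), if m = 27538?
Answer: -1913/13237 ≈ -0.14452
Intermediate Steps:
(m - 33277)/(21882 + 17829) = (27538 - 33277)/(21882 + 17829) = -5739/39711 = -5739*1/39711 = -1913/13237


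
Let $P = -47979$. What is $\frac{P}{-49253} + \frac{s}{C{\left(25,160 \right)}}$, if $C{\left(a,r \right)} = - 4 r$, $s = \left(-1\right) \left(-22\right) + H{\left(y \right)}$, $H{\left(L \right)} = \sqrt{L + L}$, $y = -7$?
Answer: $\frac{14811497}{15760960} - \frac{i \sqrt{14}}{640} \approx 0.93976 - 0.0058463 i$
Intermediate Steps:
$H{\left(L \right)} = \sqrt{2} \sqrt{L}$ ($H{\left(L \right)} = \sqrt{2 L} = \sqrt{2} \sqrt{L}$)
$s = 22 + i \sqrt{14}$ ($s = \left(-1\right) \left(-22\right) + \sqrt{2} \sqrt{-7} = 22 + \sqrt{2} i \sqrt{7} = 22 + i \sqrt{14} \approx 22.0 + 3.7417 i$)
$\frac{P}{-49253} + \frac{s}{C{\left(25,160 \right)}} = - \frac{47979}{-49253} + \frac{22 + i \sqrt{14}}{\left(-4\right) 160} = \left(-47979\right) \left(- \frac{1}{49253}\right) + \frac{22 + i \sqrt{14}}{-640} = \frac{47979}{49253} + \left(22 + i \sqrt{14}\right) \left(- \frac{1}{640}\right) = \frac{47979}{49253} - \left(\frac{11}{320} + \frac{i \sqrt{14}}{640}\right) = \frac{14811497}{15760960} - \frac{i \sqrt{14}}{640}$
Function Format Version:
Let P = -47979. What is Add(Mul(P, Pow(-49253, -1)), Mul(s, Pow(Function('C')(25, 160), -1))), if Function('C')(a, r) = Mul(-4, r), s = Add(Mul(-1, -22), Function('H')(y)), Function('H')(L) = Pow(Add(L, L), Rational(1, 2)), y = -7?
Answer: Add(Rational(14811497, 15760960), Mul(Rational(-1, 640), I, Pow(14, Rational(1, 2)))) ≈ Add(0.93976, Mul(-0.0058463, I))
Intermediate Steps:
Function('H')(L) = Mul(Pow(2, Rational(1, 2)), Pow(L, Rational(1, 2))) (Function('H')(L) = Pow(Mul(2, L), Rational(1, 2)) = Mul(Pow(2, Rational(1, 2)), Pow(L, Rational(1, 2))))
s = Add(22, Mul(I, Pow(14, Rational(1, 2)))) (s = Add(Mul(-1, -22), Mul(Pow(2, Rational(1, 2)), Pow(-7, Rational(1, 2)))) = Add(22, Mul(Pow(2, Rational(1, 2)), Mul(I, Pow(7, Rational(1, 2))))) = Add(22, Mul(I, Pow(14, Rational(1, 2)))) ≈ Add(22.000, Mul(3.7417, I)))
Add(Mul(P, Pow(-49253, -1)), Mul(s, Pow(Function('C')(25, 160), -1))) = Add(Mul(-47979, Pow(-49253, -1)), Mul(Add(22, Mul(I, Pow(14, Rational(1, 2)))), Pow(Mul(-4, 160), -1))) = Add(Mul(-47979, Rational(-1, 49253)), Mul(Add(22, Mul(I, Pow(14, Rational(1, 2)))), Pow(-640, -1))) = Add(Rational(47979, 49253), Mul(Add(22, Mul(I, Pow(14, Rational(1, 2)))), Rational(-1, 640))) = Add(Rational(47979, 49253), Add(Rational(-11, 320), Mul(Rational(-1, 640), I, Pow(14, Rational(1, 2))))) = Add(Rational(14811497, 15760960), Mul(Rational(-1, 640), I, Pow(14, Rational(1, 2))))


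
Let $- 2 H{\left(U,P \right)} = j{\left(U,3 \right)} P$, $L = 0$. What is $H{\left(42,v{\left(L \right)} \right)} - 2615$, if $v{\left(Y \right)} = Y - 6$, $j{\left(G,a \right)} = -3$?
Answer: $-2624$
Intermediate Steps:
$v{\left(Y \right)} = -6 + Y$ ($v{\left(Y \right)} = Y - 6 = -6 + Y$)
$H{\left(U,P \right)} = \frac{3 P}{2}$ ($H{\left(U,P \right)} = - \frac{\left(-3\right) P}{2} = \frac{3 P}{2}$)
$H{\left(42,v{\left(L \right)} \right)} - 2615 = \frac{3 \left(-6 + 0\right)}{2} - 2615 = \frac{3}{2} \left(-6\right) - 2615 = -9 - 2615 = -2624$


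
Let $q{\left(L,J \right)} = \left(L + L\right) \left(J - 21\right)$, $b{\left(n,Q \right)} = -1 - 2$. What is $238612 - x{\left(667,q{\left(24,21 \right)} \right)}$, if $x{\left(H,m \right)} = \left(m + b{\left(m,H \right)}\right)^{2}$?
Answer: $238603$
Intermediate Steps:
$b{\left(n,Q \right)} = -3$ ($b{\left(n,Q \right)} = -1 - 2 = -3$)
$q{\left(L,J \right)} = 2 L \left(-21 + J\right)$
$x{\left(H,m \right)} = \left(-3 + m\right)^{2}$ ($x{\left(H,m \right)} = \left(m - 3\right)^{2} = \left(-3 + m\right)^{2}$)
$238612 - x{\left(667,q{\left(24,21 \right)} \right)} = 238612 - \left(-3 + 2 \cdot 24 \left(-21 + 21\right)\right)^{2} = 238612 - \left(-3 + 2 \cdot 24 \cdot 0\right)^{2} = 238612 - \left(-3 + 0\right)^{2} = 238612 - \left(-3\right)^{2} = 238612 - 9 = 238603$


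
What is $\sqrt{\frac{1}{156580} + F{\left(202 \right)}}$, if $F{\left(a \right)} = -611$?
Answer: $\frac{i \sqrt{3745016985955}}{78290} \approx 24.718 i$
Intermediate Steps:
$\sqrt{\frac{1}{156580} + F{\left(202 \right)}} = \sqrt{\frac{1}{156580} - 611} = \sqrt{- \frac{95670379}{156580}} = \frac{i \sqrt{3745016985955}}{78290}$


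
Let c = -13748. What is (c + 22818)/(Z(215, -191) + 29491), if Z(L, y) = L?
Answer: 4535/14853 ≈ 0.30533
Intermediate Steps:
(c + 22818)/(Z(215, -191) + 29491) = (-13748 + 22818)/(215 + 29491) = 9070/29706 = 9070*(1/29706) = 4535/14853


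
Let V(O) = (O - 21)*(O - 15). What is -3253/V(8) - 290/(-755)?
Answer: -485925/13741 ≈ -35.363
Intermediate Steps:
V(O) = (-21 + O)*(-15 + O)
-3253/V(8) - 290/(-755) = -3253/(315 + 8² - 36*8) - 290/(-755) = -3253/(315 + 64 - 288) - 290*(-1/755) = -3253/91 + 58/151 = -485925/13741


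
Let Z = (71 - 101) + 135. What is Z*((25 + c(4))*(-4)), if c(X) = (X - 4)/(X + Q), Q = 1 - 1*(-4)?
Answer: -10500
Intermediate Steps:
Q = 5 (Q = 1 + 4 = 5)
Z = 105 (Z = -30 + 135 = 105)
c(X) = (-4 + X)/(5 + X) (c(X) = (X - 4)/(X + 5) = (-4 + X)/(5 + X))
Z*((25 + c(4))*(-4)) = 105*((25 + (-4 + 4)/(5 + 4))*(-4)) = 105*((25 + 0/9)*(-4)) = 105*((25 + (1/9)*0)*(-4)) = 105*((25 + 0)*(-4)) = 105*(25*(-4)) = 105*(-100) = -10500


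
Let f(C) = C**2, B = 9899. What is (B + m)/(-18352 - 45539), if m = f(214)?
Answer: -18565/21297 ≈ -0.87172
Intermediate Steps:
m = 45796 (m = 214**2 = 45796)
(B + m)/(-18352 - 45539) = (9899 + 45796)/(-18352 - 45539) = 55695/(-63891) = 55695*(-1/63891) = -18565/21297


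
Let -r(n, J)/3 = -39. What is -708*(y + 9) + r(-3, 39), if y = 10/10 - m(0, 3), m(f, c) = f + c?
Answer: -4839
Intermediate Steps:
m(f, c) = c + f
r(n, J) = 117 (r(n, J) = -3*(-39) = 117)
y = -2 (y = 10/10 - (3 + 0) = 10*(⅒) - 1*3 = 1 - 3 = -2)
-708*(y + 9) + r(-3, 39) = -708*(-2 + 9) + 117 = -708*7 + 117 = -236*21 + 117 = -4956 + 117 = -4839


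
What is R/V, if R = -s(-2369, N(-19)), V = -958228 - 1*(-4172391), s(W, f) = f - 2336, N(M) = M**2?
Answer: 1975/3214163 ≈ 0.00061447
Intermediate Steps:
s(W, f) = -2336 + f
V = 3214163 (V = -958228 + 4172391 = 3214163)
R = 1975 (R = -(-2336 + (-19)**2) = -(-2336 + 361) = -1*(-1975) = 1975)
R/V = 1975/3214163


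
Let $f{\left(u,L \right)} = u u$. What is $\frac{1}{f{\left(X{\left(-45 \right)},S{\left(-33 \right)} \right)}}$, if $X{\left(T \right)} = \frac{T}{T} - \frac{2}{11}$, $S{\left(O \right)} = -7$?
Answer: $\frac{121}{81} \approx 1.4938$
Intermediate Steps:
$X{\left(T \right)} = \frac{9}{11}$ ($X{\left(T \right)} = 1 - \frac{2}{11} = \frac{9}{11}$)
$f{\left(u,L \right)} = u^{2}$
$\frac{1}{f{\left(X{\left(-45 \right)},S{\left(-33 \right)} \right)}} = \frac{1}{\left(\frac{9}{11}\right)^{2}} = \frac{1}{\frac{81}{121}} = \frac{121}{81}$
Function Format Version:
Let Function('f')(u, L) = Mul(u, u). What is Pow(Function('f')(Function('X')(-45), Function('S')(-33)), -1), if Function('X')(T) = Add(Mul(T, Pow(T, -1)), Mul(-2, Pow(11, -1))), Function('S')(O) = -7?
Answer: Rational(121, 81) ≈ 1.4938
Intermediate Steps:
Function('X')(T) = Rational(9, 11) (Function('X')(T) = Add(1, Mul(-2, Rational(1, 11))) = Add(1, Rational(-2, 11)) = Rational(9, 11))
Function('f')(u, L) = Pow(u, 2)
Pow(Function('f')(Function('X')(-45), Function('S')(-33)), -1) = Pow(Pow(Rational(9, 11), 2), -1) = Pow(Rational(81, 121), -1) = Rational(121, 81)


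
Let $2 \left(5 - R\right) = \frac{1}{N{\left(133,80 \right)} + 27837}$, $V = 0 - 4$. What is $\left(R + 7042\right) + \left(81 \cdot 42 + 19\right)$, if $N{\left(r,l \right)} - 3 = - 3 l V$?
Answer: $\frac{602956799}{57600} \approx 10468.0$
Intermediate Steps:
$V = -4$ ($V = 0 - 4 = -4$)
$N{\left(r,l \right)} = 3 + 12 l$ ($N{\left(r,l \right)} = 3 + - 3 l \left(-4\right) = 3 + 12 l$)
$R = \frac{287999}{57600}$ ($R = 5 - \frac{1}{2 \left(\left(3 + 12 \cdot 80\right) + 27837\right)} = 5 - \frac{1}{2 \left(\left(3 + 960\right) + 27837\right)} = 5 - \frac{1}{2 \left(963 + 27837\right)} = 5 - \frac{1}{2 \cdot 28800} = 5 - \frac{1}{57600} = \frac{287999}{57600} \approx 5.0$)
$\left(R + 7042\right) + \left(81 \cdot 42 + 19\right) = \left(\frac{287999}{57600} + 7042\right) + \left(81 \cdot 42 + 19\right) = \frac{405907199}{57600} + \left(3402 + 19\right) = \frac{405907199}{57600} + 3421 = \frac{602956799}{57600}$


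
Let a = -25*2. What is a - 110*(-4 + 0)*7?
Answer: 3030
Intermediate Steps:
a = -50
a - 110*(-4 + 0)*7 = -50 - 110*(-4 + 0)*7 = -50 - (-440)*7 = -50 - 110*(-28) = -50 + 3080 = 3030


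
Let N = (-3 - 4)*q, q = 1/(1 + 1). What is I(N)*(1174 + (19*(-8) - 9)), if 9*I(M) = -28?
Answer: -28364/9 ≈ -3151.6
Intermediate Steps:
q = 1/2 ≈ 0.50000
N = -7/2 (N = (-3 - 4)*(1/2) = -7*1/2 = -7/2 ≈ -3.5000)
I(M) = -28/9 (I(M) = (1/9)*(-28) = -28/9)
I(N)*(1174 + (19*(-8) - 9)) = -28*(1174 + (19*(-8) - 9))/9 = -28*(1174 + (-152 - 9))/9 = -28*(1174 - 161)/9 = -28/9*1013 = -28364/9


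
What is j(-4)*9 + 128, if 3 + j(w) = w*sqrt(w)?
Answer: 101 - 72*I ≈ 101.0 - 72.0*I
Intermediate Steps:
j(w) = -3 + w**(3/2) (j(w) = -3 + w*sqrt(w) = -3 + w**(3/2))
j(-4)*9 + 128 = (-3 + (-4)**(3/2))*9 + 128 = (-3 - 8*I)*9 + 128 = (-27 - 72*I) + 128 = 101 - 72*I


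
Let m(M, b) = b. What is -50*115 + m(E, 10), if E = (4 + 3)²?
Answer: -5740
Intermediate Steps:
E = 49 (E = 7² = 49)
-50*115 + m(E, 10) = -50*115 + 10 = -5750 + 10 = -5740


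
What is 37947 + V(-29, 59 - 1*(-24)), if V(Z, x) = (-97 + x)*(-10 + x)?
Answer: 36925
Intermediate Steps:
37947 + V(-29, 59 - 1*(-24)) = 37947 + (970 + (59 - 1*(-24))² - 107*(59 - 1*(-24))) = 37947 + (970 + (59 + 24)² - 107*(59 + 24)) = 37947 + (970 + 83² - 107*83) = 37947 + (970 + 6889 - 8881) = 37947 - 1022 = 36925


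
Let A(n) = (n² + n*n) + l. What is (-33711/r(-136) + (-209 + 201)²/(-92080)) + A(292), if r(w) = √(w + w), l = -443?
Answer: 978839171/5755 + 1983*I*√17/4 ≈ 1.7009e+5 + 2044.0*I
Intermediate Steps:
r(w) = √2*√w (r(w) = √(2*w) = √2*√w)
A(n) = -443 + 2*n² (A(n) = (n² + n*n) - 443 = (n² + n²) - 443 = 2*n² - 443 = -443 + 2*n²)
(-33711/r(-136) + (-209 + 201)²/(-92080)) + A(292) = (-33711*(-I*√17/68) + (-209 + 201)²/(-92080)) + (-443 + 2*292²) = (-33711*(-I*√17/68) + (-8)²*(-1/92080)) + (-443 + 2*85264) = (-33711*(-I*√17/68) + 64*(-1/92080)) + (-443 + 170528) = (-(-1983)*I*√17/4 - 4/5755) + 170085 = (1983*I*√17/4 - 4/5755) + 170085 = (-4/5755 + 1983*I*√17/4) + 170085 = 978839171/5755 + 1983*I*√17/4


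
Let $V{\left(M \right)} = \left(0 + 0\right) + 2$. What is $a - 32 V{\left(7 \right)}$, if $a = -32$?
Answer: $-96$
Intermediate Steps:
$V{\left(M \right)} = 2$ ($V{\left(M \right)} = 0 + 2 = 2$)
$a - 32 V{\left(7 \right)} = -32 - 64 = -96$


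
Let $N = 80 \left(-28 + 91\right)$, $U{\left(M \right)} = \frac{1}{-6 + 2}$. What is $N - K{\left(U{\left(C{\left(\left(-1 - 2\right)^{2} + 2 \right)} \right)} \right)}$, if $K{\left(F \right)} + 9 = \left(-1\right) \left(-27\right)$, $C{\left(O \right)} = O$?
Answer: $5022$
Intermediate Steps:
$U{\left(M \right)} = - \frac{1}{4}$ ($U{\left(M \right)} = \frac{1}{-4} = - \frac{1}{4}$)
$K{\left(F \right)} = 18$ ($K{\left(F \right)} = -9 - -27 = -9 + 27 = 18$)
$N = 5040$ ($N = 80 \cdot 63 = 5040$)
$N - K{\left(U{\left(C{\left(\left(-1 - 2\right)^{2} + 2 \right)} \right)} \right)} = 5040 - 18 = 5022$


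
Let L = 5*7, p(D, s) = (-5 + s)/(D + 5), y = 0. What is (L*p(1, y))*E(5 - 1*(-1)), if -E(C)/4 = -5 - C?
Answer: -3850/3 ≈ -1283.3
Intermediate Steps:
E(C) = 20 + 4*C (E(C) = -4*(-5 - C) = 20 + 4*C)
p(D, s) = (-5 + s)/(5 + D)
L = 35
(L*p(1, y))*E(5 - 1*(-1)) = (35*((-5 + 0)/(5 + 1)))*(20 + 4*(5 - 1*(-1))) = (35*(-5/6))*(20 + 4*(5 + 1)) = (35*((1/6)*(-5)))*(20 + 4*6) = (35*(-5/6))*(20 + 24) = -175/6*44 = -3850/3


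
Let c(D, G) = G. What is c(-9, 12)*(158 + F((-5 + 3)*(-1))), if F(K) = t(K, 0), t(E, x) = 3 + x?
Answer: 1932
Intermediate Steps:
F(K) = 3 (F(K) = 3 + 0 = 3)
c(-9, 12)*(158 + F((-5 + 3)*(-1))) = 12*(158 + 3) = 12*161 = 1932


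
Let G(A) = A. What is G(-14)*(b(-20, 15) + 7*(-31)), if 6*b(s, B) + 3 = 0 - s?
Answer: 8995/3 ≈ 2998.3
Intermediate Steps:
b(s, B) = -1/2 - s/6 (b(s, B) = -1/2 + (0 - s)/6 = -1/2 + (-s)/6 = -1/2 - s/6)
G(-14)*(b(-20, 15) + 7*(-31)) = -14*((-1/2 - 1/6*(-20)) + 7*(-31)) = -14*((-1/2 + 10/3) - 217) = -14*(17/6 - 217) = -14*(-1285/6) = 8995/3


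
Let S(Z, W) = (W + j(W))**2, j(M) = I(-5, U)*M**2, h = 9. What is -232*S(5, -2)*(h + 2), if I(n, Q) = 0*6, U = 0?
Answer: -10208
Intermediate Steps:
I(n, Q) = 0
j(M) = 0 (j(M) = 0*M**2 = 0)
S(Z, W) = W**2 (S(Z, W) = (W + 0)**2 = W**2)
-232*S(5, -2)*(h + 2) = -232*(-2)**2*(9 + 2) = -928*11 = -232*44 = -10208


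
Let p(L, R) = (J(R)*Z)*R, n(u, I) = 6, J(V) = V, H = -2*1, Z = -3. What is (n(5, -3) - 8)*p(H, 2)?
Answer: 24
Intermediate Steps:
H = -2
p(L, R) = -3*R² (p(L, R) = (R*(-3))*R = (-3*R)*R = -3*R²)
(n(5, -3) - 8)*p(H, 2) = (6 - 8)*(-3*2²) = -(-6)*4 = -2*(-12) = 24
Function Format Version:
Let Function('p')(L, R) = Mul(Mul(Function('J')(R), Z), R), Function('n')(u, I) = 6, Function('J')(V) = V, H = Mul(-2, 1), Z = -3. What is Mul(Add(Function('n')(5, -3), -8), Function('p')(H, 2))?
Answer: 24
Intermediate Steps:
H = -2
Function('p')(L, R) = Mul(-3, Pow(R, 2)) (Function('p')(L, R) = Mul(Mul(R, -3), R) = Mul(Mul(-3, R), R) = Mul(-3, Pow(R, 2)))
Mul(Add(Function('n')(5, -3), -8), Function('p')(H, 2)) = Mul(Add(6, -8), Mul(-3, Pow(2, 2))) = Mul(-2, Mul(-3, 4)) = Mul(-2, -12) = 24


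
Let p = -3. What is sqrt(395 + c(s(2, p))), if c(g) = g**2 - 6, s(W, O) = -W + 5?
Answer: sqrt(398) ≈ 19.950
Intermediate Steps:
s(W, O) = 5 - W
c(g) = -6 + g**2
sqrt(395 + c(s(2, p))) = sqrt(395 + (-6 + (5 - 1*2)**2)) = sqrt(395 + (-6 + (5 - 2)**2)) = sqrt(395 + (-6 + 3**2)) = sqrt(395 + (-6 + 9)) = sqrt(395 + 3) = sqrt(398)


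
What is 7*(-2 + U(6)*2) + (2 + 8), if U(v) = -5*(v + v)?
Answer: -844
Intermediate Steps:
U(v) = -10*v
7*(-2 + U(6)*2) + (2 + 8) = 7*(-2 - 10*6*2) + (2 + 8) = 7*(-2 - 60*2) + 10 = 7*(-2 - 120) + 10 = 7*(-122) + 10 = -854 + 10 = -844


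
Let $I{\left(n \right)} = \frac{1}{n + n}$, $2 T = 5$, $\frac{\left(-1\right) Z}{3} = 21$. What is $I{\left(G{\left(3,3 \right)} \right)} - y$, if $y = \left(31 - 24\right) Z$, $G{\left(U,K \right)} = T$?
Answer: $\frac{2206}{5} \approx 441.2$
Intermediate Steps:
$Z = -63$ ($Z = \left(-3\right) 21 = -63$)
$T = \frac{5}{2}$ ($T = \frac{1}{2} \cdot 5 = \frac{5}{2} \approx 2.5$)
$G{\left(U,K \right)} = \frac{5}{2}$
$I{\left(n \right)} = \frac{1}{2 n}$
$y = -441$ ($y = \left(31 - 24\right) \left(-63\right) = 7 \left(-63\right) = -441$)
$I{\left(G{\left(3,3 \right)} \right)} - y = \frac{1}{2 \cdot \frac{5}{2}} - -441 = \frac{1}{2} \cdot \frac{2}{5} + 441 = \frac{1}{5} + 441 = \frac{2206}{5}$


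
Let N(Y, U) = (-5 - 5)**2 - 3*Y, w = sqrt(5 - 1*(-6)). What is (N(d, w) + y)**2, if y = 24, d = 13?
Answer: 7225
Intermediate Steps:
w = sqrt(11) (w = sqrt(5 + 6) = sqrt(11) ≈ 3.3166)
N(Y, U) = 100 - 3*Y (N(Y, U) = (-10)**2 - 3*Y = 100 - 3*Y)
(N(d, w) + y)**2 = ((100 - 3*13) + 24)**2 = ((100 - 39) + 24)**2 = (61 + 24)**2 = 85**2 = 7225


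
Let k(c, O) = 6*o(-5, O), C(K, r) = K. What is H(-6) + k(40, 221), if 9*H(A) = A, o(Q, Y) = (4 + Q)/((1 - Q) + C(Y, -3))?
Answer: -472/681 ≈ -0.69310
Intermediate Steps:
o(Q, Y) = (4 + Q)/(1 + Y - Q) (o(Q, Y) = (4 + Q)/((1 - Q) + Y) = (4 + Q)/(1 + Y - Q))
H(A) = A/9
k(c, O) = -6/(6 + O) (k(c, O) = 6*((4 - 5)/(1 + O - 1*(-5))) = 6*(-1/(1 + O + 5)) = 6*(-1/(6 + O)) = -6/(6 + O))
H(-6) + k(40, 221) = (1/9)*(-6) - 6/(6 + 221) = -2/3 - 6/227 = -472/681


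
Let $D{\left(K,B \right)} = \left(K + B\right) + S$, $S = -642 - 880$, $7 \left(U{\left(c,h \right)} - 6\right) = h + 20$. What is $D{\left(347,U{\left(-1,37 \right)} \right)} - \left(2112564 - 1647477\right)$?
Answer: $- \frac{3263735}{7} \approx -4.6625 \cdot 10^{5}$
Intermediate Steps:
$U{\left(c,h \right)} = \frac{62}{7} + \frac{h}{7}$ ($U{\left(c,h \right)} = 6 + \frac{h + 20}{7} = 6 + \frac{20 + h}{7} = 6 + \left(\frac{20}{7} + \frac{h}{7}\right) = \frac{62}{7} + \frac{h}{7}$)
$S = -1522$ ($S = -642 - 880 = -1522$)
$D{\left(K,B \right)} = -1522 + B + K$ ($D{\left(K,B \right)} = \left(K + B\right) - 1522 = \left(B + K\right) - 1522 = -1522 + B + K$)
$D{\left(347,U{\left(-1,37 \right)} \right)} - \left(2112564 - 1647477\right) = \left(-1522 + \left(\frac{62}{7} + \frac{1}{7} \cdot 37\right) + 347\right) - \left(2112564 - 1647477\right) = \left(-1522 + \left(\frac{62}{7} + \frac{37}{7}\right) + 347\right) - 465087 = \left(-1522 + \frac{99}{7} + 347\right) - 465087 = - \frac{8126}{7} - 465087 = - \frac{3263735}{7}$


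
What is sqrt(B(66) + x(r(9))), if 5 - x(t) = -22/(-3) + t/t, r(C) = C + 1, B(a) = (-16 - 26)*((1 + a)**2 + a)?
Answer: 2*I*sqrt(430455)/3 ≈ 437.39*I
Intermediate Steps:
B(a) = -42*a - 42*(1 + a)**2 (B(a) = -42*(a + (1 + a)**2) = -42*a - 42*(1 + a)**2)
r(C) = 1 + C
x(t) = -10/3 (x(t) = 5 - (-22/(-3) + t/t) = 5 - (-22*(-1/3) + 1) = 5 - (22/3 + 1) = 5 - 1*25/3 = 5 - 25/3 = -10/3)
sqrt(B(66) + x(r(9))) = sqrt((-42*66 - 42*(1 + 66)**2) - 10/3) = sqrt((-2772 - 42*67**2) - 10/3) = sqrt((-2772 - 42*4489) - 10/3) = sqrt((-2772 - 188538) - 10/3) = sqrt(-191310 - 10/3) = sqrt(-573940/3) = 2*I*sqrt(430455)/3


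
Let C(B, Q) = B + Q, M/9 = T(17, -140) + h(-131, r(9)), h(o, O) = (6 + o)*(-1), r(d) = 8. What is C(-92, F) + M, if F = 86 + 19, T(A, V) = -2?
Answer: 1120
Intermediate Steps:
h(o, O) = -6 - o
F = 105
M = 1107 (M = 9*(-2 + (-6 - 1*(-131))) = 9*(-2 + (-6 + 131)) = 9*(-2 + 125) = 9*123 = 1107)
C(-92, F) + M = (-92 + 105) + 1107 = 13 + 1107 = 1120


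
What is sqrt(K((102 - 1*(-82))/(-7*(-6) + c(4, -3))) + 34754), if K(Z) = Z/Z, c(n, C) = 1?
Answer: sqrt(34755) ≈ 186.43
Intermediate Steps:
K(Z) = 1
sqrt(K((102 - 1*(-82))/(-7*(-6) + c(4, -3))) + 34754) = sqrt(1 + 34754) = sqrt(34755)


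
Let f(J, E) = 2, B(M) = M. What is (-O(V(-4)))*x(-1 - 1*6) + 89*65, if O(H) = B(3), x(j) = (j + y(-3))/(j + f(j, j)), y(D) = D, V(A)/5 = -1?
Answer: 5779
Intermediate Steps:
V(A) = -5 (V(A) = 5*(-1) = -5)
x(j) = (-3 + j)/(2 + j) (x(j) = (j - 3)/(j + 2) = (-3 + j)/(2 + j))
O(H) = 3
(-O(V(-4)))*x(-1 - 1*6) + 89*65 = (-1*3)*((-3 + (-1 - 1*6))/(2 + (-1 - 1*6))) + 89*65 = -3*(-3 + (-1 - 6))/(2 + (-1 - 6)) + 5785 = -3*(-3 - 7)/(2 - 7) + 5785 = -3*(-10)/(-5) + 5785 = -(-3)*(-10)/5 + 5785 = -3*2 + 5785 = -6 + 5785 = 5779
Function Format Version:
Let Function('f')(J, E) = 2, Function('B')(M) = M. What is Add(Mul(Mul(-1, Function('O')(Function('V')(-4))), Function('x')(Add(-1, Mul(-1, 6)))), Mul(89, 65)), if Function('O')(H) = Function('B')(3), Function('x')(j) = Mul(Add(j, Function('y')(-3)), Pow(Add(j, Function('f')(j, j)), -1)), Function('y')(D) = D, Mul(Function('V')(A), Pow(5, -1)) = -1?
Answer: 5779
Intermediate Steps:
Function('V')(A) = -5 (Function('V')(A) = Mul(5, -1) = -5)
Function('x')(j) = Mul(Pow(Add(2, j), -1), Add(-3, j)) (Function('x')(j) = Mul(Add(j, -3), Pow(Add(j, 2), -1)) = Mul(Add(-3, j), Pow(Add(2, j), -1)) = Mul(Pow(Add(2, j), -1), Add(-3, j)))
Function('O')(H) = 3
Add(Mul(Mul(-1, Function('O')(Function('V')(-4))), Function('x')(Add(-1, Mul(-1, 6)))), Mul(89, 65)) = Add(Mul(Mul(-1, 3), Mul(Pow(Add(2, Add(-1, Mul(-1, 6))), -1), Add(-3, Add(-1, Mul(-1, 6))))), Mul(89, 65)) = Add(Mul(-3, Mul(Pow(Add(2, Add(-1, -6)), -1), Add(-3, Add(-1, -6)))), 5785) = Add(Mul(-3, Mul(Pow(Add(2, -7), -1), Add(-3, -7))), 5785) = Add(Mul(-3, Mul(Pow(-5, -1), -10)), 5785) = Add(Mul(-3, Mul(Rational(-1, 5), -10)), 5785) = Add(Mul(-3, 2), 5785) = Add(-6, 5785) = 5779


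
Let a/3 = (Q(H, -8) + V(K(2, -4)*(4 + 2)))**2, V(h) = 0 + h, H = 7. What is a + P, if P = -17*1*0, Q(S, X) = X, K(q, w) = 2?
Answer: 48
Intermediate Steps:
V(h) = h
a = 48 (a = 3*(-8 + 2*(4 + 2))**2 = 3*(-8 + 2*6)**2 = 3*(-8 + 12)**2 = 3*4**2 = 3*16 = 48)
P = 0 (P = -17*0 = 0)
a + P = 48 + 0 = 48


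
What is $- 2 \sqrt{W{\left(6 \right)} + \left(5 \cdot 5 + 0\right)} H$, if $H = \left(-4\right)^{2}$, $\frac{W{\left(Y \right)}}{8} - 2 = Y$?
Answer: $- 32 \sqrt{89} \approx -301.89$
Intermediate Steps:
$W{\left(Y \right)} = 16 + 8 Y$
$H = 16$
$- 2 \sqrt{W{\left(6 \right)} + \left(5 \cdot 5 + 0\right)} H = - 2 \sqrt{\left(16 + 8 \cdot 6\right) + \left(5 \cdot 5 + 0\right)} 16 = - 2 \sqrt{\left(16 + 48\right) + \left(25 + 0\right)} 16 = - 2 \sqrt{64 + 25} \cdot 16 = - 2 \sqrt{89} \cdot 16 = - 32 \sqrt{89}$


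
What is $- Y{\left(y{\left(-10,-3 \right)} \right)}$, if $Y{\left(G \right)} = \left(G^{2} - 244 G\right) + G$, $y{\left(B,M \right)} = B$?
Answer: $-2530$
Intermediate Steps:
$Y{\left(G \right)} = G^{2} - 243 G$
$- Y{\left(y{\left(-10,-3 \right)} \right)} = - \left(-10\right) \left(-243 - 10\right) = - \left(-10\right) \left(-253\right) = \left(-1\right) 2530 = -2530$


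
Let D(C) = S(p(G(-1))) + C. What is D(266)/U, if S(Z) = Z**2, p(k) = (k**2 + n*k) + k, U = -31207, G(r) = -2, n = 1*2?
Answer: -270/31207 ≈ -0.0086519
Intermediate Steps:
n = 2
p(k) = k**2 + 3*k (p(k) = (k**2 + 2*k) + k = k**2 + 3*k)
D(C) = 4 + C (D(C) = (-2*(3 - 2))**2 + C = (-2*1)**2 + C = (-2)**2 + C = 4 + C)
D(266)/U = (4 + 266)/(-31207) = 270*(-1/31207) = -270/31207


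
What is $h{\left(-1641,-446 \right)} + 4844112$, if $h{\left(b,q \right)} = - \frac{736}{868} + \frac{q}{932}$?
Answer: $\frac{489846159529}{101122} \approx 4.8441 \cdot 10^{6}$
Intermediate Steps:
$h{\left(b,q \right)} = - \frac{184}{217} + \frac{q}{932}$ ($h{\left(b,q \right)} = \left(-736\right) \frac{1}{868} + q \frac{1}{932} = - \frac{184}{217} + \frac{q}{932}$)
$h{\left(-1641,-446 \right)} + 4844112 = \left(- \frac{184}{217} + \frac{1}{932} \left(-446\right)\right) + 4844112 = \left(- \frac{184}{217} - \frac{223}{466}\right) + 4844112 = - \frac{134135}{101122} + 4844112 = \frac{489846159529}{101122}$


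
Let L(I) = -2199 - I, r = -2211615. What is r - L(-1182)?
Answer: -2210598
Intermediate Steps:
r - L(-1182) = -2211615 - (-2199 - 1*(-1182)) = -2211615 - (-2199 + 1182) = -2211615 - 1*(-1017) = -2211615 + 1017 = -2210598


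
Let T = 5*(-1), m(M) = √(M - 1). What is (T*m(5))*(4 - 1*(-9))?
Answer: -130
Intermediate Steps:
m(M) = √(-1 + M)
T = -5
(T*m(5))*(4 - 1*(-9)) = (-5*√(-1 + 5))*(4 - 1*(-9)) = (-5*√4)*(4 + 9) = -5*2*13 = -10*13 = -130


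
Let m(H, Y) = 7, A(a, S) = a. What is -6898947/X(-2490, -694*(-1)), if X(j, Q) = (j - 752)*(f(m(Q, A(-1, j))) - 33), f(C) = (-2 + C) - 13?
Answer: -168267/3242 ≈ -51.902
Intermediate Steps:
f(C) = -15 + C
X(j, Q) = 30832 - 41*j (X(j, Q) = (j - 752)*((-15 + 7) - 33) = (-752 + j)*(-8 - 33) = (-752 + j)*(-41) = 30832 - 41*j)
-6898947/X(-2490, -694*(-1)) = -6898947/(30832 - 41*(-2490)) = -6898947/(30832 + 102090) = -6898947/132922 = -6898947*1/132922 = -168267/3242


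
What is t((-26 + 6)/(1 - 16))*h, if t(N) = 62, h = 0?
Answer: 0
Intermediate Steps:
t((-26 + 6)/(1 - 16))*h = 62*0 = 0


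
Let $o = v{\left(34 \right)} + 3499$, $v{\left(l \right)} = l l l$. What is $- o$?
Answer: $-42803$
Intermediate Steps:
$v{\left(l \right)} = l^{3}$ ($v{\left(l \right)} = l l^{2} = l^{3}$)
$o = 42803$ ($o = 34^{3} + 3499 = 39304 + 3499 = 42803$)
$- o = \left(-1\right) 42803 = -42803$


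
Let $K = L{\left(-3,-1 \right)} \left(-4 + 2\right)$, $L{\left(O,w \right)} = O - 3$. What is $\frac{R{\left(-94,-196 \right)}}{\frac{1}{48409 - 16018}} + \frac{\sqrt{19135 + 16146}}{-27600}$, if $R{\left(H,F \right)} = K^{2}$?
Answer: $4664304 - \frac{\sqrt{35281}}{27600} \approx 4.6643 \cdot 10^{6}$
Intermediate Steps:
$L{\left(O,w \right)} = -3 + O$
$K = 12$ ($K = \left(-3 - 3\right) \left(-4 + 2\right) = \left(-6\right) \left(-2\right) = 12$)
$R{\left(H,F \right)} = 144$ ($R{\left(H,F \right)} = 12^{2} = 144$)
$\frac{R{\left(-94,-196 \right)}}{\frac{1}{48409 - 16018}} + \frac{\sqrt{19135 + 16146}}{-27600} = \frac{144}{\frac{1}{48409 - 16018}} + \frac{\sqrt{19135 + 16146}}{-27600} = \frac{144}{\frac{1}{32391}} + \sqrt{35281} \left(- \frac{1}{27600}\right) = 144 \frac{1}{\frac{1}{32391}} - \frac{\sqrt{35281}}{27600} = 144 \cdot 32391 - \frac{\sqrt{35281}}{27600} = 4664304 - \frac{\sqrt{35281}}{27600}$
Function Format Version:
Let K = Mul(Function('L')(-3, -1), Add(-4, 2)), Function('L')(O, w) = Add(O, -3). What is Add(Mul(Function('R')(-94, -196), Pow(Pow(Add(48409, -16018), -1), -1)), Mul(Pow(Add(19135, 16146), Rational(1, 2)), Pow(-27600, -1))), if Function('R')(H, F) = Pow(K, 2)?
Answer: Add(4664304, Mul(Rational(-1, 27600), Pow(35281, Rational(1, 2)))) ≈ 4.6643e+6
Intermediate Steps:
Function('L')(O, w) = Add(-3, O)
K = 12 (K = Mul(Add(-3, -3), Add(-4, 2)) = Mul(-6, -2) = 12)
Function('R')(H, F) = 144 (Function('R')(H, F) = Pow(12, 2) = 144)
Add(Mul(Function('R')(-94, -196), Pow(Pow(Add(48409, -16018), -1), -1)), Mul(Pow(Add(19135, 16146), Rational(1, 2)), Pow(-27600, -1))) = Add(Mul(144, Pow(Pow(Add(48409, -16018), -1), -1)), Mul(Pow(Add(19135, 16146), Rational(1, 2)), Pow(-27600, -1))) = Add(Mul(144, Pow(Pow(32391, -1), -1)), Mul(Pow(35281, Rational(1, 2)), Rational(-1, 27600))) = Add(Mul(144, Pow(Rational(1, 32391), -1)), Mul(Rational(-1, 27600), Pow(35281, Rational(1, 2)))) = Add(Mul(144, 32391), Mul(Rational(-1, 27600), Pow(35281, Rational(1, 2)))) = Add(4664304, Mul(Rational(-1, 27600), Pow(35281, Rational(1, 2))))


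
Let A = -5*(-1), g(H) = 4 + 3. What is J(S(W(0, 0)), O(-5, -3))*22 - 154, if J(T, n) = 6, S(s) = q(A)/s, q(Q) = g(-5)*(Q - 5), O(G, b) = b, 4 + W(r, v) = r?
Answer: -22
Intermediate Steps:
W(r, v) = -4 + r
g(H) = 7
A = 5
q(Q) = -35 + 7*Q (q(Q) = 7*(Q - 5) = 7*(-5 + Q) = -35 + 7*Q)
S(s) = 0 (S(s) = (-35 + 7*5)/s = (-35 + 35)/s = 0/s = 0)
J(S(W(0, 0)), O(-5, -3))*22 - 154 = 6*22 - 154 = 132 - 154 = -22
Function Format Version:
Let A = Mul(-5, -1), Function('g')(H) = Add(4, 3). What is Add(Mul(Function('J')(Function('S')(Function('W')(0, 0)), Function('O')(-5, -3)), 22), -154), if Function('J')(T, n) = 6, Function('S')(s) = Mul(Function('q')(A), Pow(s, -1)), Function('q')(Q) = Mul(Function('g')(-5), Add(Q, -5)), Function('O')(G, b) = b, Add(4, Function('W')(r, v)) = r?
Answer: -22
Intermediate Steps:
Function('W')(r, v) = Add(-4, r)
Function('g')(H) = 7
A = 5
Function('q')(Q) = Add(-35, Mul(7, Q)) (Function('q')(Q) = Mul(7, Add(Q, -5)) = Mul(7, Add(-5, Q)) = Add(-35, Mul(7, Q)))
Function('S')(s) = 0 (Function('S')(s) = Mul(Add(-35, Mul(7, 5)), Pow(s, -1)) = Mul(Add(-35, 35), Pow(s, -1)) = Mul(0, Pow(s, -1)) = 0)
Add(Mul(Function('J')(Function('S')(Function('W')(0, 0)), Function('O')(-5, -3)), 22), -154) = Add(Mul(6, 22), -154) = Add(132, -154) = -22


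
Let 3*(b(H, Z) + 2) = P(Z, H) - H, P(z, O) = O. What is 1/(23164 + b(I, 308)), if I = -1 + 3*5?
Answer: 1/23162 ≈ 4.3174e-5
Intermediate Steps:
I = 14 (I = -1 + 15 = 14)
b(H, Z) = -2 (b(H, Z) = -2 + (H - H)/3 = -2 + (⅓)*0 = -2 + 0 = -2)
1/(23164 + b(I, 308)) = 1/(23164 - 2) = 1/23162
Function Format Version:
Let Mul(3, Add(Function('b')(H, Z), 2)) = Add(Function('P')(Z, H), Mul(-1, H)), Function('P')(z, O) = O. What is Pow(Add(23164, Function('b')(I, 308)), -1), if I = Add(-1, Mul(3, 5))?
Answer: Rational(1, 23162) ≈ 4.3174e-5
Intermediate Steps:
I = 14 (I = Add(-1, 15) = 14)
Function('b')(H, Z) = -2 (Function('b')(H, Z) = Add(-2, Mul(Rational(1, 3), Add(H, Mul(-1, H)))) = Add(-2, Mul(Rational(1, 3), 0)) = Add(-2, 0) = -2)
Pow(Add(23164, Function('b')(I, 308)), -1) = Pow(Add(23164, -2), -1) = Pow(23162, -1) = Rational(1, 23162)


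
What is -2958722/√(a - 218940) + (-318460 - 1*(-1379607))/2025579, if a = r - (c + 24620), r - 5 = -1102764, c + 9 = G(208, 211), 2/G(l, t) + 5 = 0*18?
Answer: 1061147/2025579 + 1479361*I*√8414435/1682887 ≈ 0.52387 + 2549.9*I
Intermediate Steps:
G(l, t) = -⅖ (G(l, t) = 2/(-5 + 0*18) = 2/(-5 + 0) = 2/(-5) = 2*(-⅕) = -⅖)
c = -47/5 (c = -9 - ⅖ = -47/5 ≈ -9.4000)
r = -1102759 (r = 5 - 1102764 = -1102759)
a = -5636848/5 (a = -1102759 - (-47/5 + 24620) = -1102759 - 1*123053/5 = -1102759 - 123053/5 = -5636848/5 ≈ -1.1274e+6)
-2958722/√(a - 218940) + (-318460 - 1*(-1379607))/2025579 = -2958722/√(-5636848/5 - 218940) + (-318460 - 1*(-1379607))/2025579 = -2958722*(-I*√8414435/3365774) + (-318460 + 1379607)*(1/2025579) = -2958722*(-I*√8414435/3365774) + 1061147*(1/2025579) = -(-1479361)*I*√8414435/1682887 + 1061147/2025579 = 1479361*I*√8414435/1682887 + 1061147/2025579 = 1061147/2025579 + 1479361*I*√8414435/1682887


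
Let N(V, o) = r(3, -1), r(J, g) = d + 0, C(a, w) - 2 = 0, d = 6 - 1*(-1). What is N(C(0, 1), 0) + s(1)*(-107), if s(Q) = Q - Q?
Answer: 7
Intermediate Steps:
d = 7 (d = 6 + 1 = 7)
C(a, w) = 2 (C(a, w) = 2 + 0 = 2)
r(J, g) = 7 (r(J, g) = 7 + 0 = 7)
s(Q) = 0
N(V, o) = 7
N(C(0, 1), 0) + s(1)*(-107) = 7 + 0*(-107) = 7 + 0 = 7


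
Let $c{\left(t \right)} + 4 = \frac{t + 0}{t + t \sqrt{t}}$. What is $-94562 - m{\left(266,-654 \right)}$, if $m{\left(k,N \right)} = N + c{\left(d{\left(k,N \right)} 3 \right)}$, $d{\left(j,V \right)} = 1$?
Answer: $- \frac{187807}{2} - \frac{\sqrt{3}}{2} \approx -93904.0$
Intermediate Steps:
$c{\left(t \right)} = -4 + \frac{t}{t + t^{\frac{3}{2}}}$ ($c{\left(t \right)} = -4 + \frac{t + 0}{t + t \sqrt{t}} = -4 + \frac{t}{t + t^{\frac{3}{2}}}$)
$m{\left(k,N \right)} = N + \frac{-9 - 12 \sqrt{3}}{3 + 3 \sqrt{3}}$ ($m{\left(k,N \right)} = N + \frac{- 4 \left(1 \cdot 3\right)^{\frac{3}{2}} - 3 \cdot 1 \cdot 3}{1 \cdot 3 + \left(1 \cdot 3\right)^{\frac{3}{2}}} = N + \frac{- 4 \cdot 3^{\frac{3}{2}} - 9}{3 + 3^{\frac{3}{2}}} = N + \frac{- 4 \cdot 3 \sqrt{3} - 9}{3 + 3 \sqrt{3}} = N + \frac{- 12 \sqrt{3} - 9}{3 + 3 \sqrt{3}} = N + \frac{-9 - 12 \sqrt{3}}{3 + 3 \sqrt{3}}$)
$-94562 - m{\left(266,-654 \right)} = -94562 - \left(- \frac{9}{2} - 654 + \frac{\sqrt{3}}{2}\right) = -94562 - \left(- \frac{1317}{2} + \frac{\sqrt{3}}{2}\right) = -94562 + \left(\frac{1317}{2} - \frac{\sqrt{3}}{2}\right) = - \frac{187807}{2} - \frac{\sqrt{3}}{2}$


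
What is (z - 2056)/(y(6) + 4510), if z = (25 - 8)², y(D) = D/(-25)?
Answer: -44175/112744 ≈ -0.39182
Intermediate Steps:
y(D) = -D/25 (y(D) = D*(-1/25) = -D/25)
z = 289 (z = 17² = 289)
(z - 2056)/(y(6) + 4510) = (289 - 2056)/(-1/25*6 + 4510) = -1767/(-6/25 + 4510) = -1767/112744/25 = -1767*25/112744 = -44175/112744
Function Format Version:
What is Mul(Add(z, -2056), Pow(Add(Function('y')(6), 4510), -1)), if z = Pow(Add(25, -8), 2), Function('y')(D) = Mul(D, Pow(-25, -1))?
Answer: Rational(-44175, 112744) ≈ -0.39182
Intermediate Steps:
Function('y')(D) = Mul(Rational(-1, 25), D) (Function('y')(D) = Mul(D, Rational(-1, 25)) = Mul(Rational(-1, 25), D))
z = 289 (z = Pow(17, 2) = 289)
Mul(Add(z, -2056), Pow(Add(Function('y')(6), 4510), -1)) = Mul(Add(289, -2056), Pow(Add(Mul(Rational(-1, 25), 6), 4510), -1)) = Mul(-1767, Pow(Add(Rational(-6, 25), 4510), -1)) = Mul(-1767, Pow(Rational(112744, 25), -1)) = Mul(-1767, Rational(25, 112744)) = Rational(-44175, 112744)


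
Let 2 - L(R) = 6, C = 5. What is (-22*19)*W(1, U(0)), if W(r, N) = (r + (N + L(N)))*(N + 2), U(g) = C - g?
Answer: -5852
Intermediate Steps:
L(R) = -4 (L(R) = 2 - 1*6 = 2 - 6 = -4)
U(g) = 5 - g
W(r, N) = (2 + N)*(-4 + N + r) (W(r, N) = (r + (N - 4))*(N + 2) = (r + (-4 + N))*(2 + N) = (-4 + N + r)*(2 + N) = (2 + N)*(-4 + N + r))
(-22*19)*W(1, U(0)) = (-22*19)*(-8 + (5 - 1*0)**2 - 2*(5 - 1*0) + 2*1 + (5 - 1*0)*1) = -418*(-8 + (5 + 0)**2 - 2*(5 + 0) + 2 + (5 + 0)*1) = -418*(-8 + 5**2 - 2*5 + 2 + 5*1) = -418*(-8 + 25 - 10 + 2 + 5) = -418*14 = -5852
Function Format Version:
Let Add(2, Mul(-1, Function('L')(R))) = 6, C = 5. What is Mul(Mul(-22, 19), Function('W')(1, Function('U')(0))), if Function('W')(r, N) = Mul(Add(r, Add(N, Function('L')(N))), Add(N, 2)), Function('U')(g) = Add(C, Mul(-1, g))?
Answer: -5852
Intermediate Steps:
Function('L')(R) = -4 (Function('L')(R) = Add(2, Mul(-1, 6)) = Add(2, -6) = -4)
Function('U')(g) = Add(5, Mul(-1, g))
Function('W')(r, N) = Mul(Add(2, N), Add(-4, N, r)) (Function('W')(r, N) = Mul(Add(r, Add(N, -4)), Add(N, 2)) = Mul(Add(r, Add(-4, N)), Add(2, N)) = Mul(Add(-4, N, r), Add(2, N)) = Mul(Add(2, N), Add(-4, N, r)))
Mul(Mul(-22, 19), Function('W')(1, Function('U')(0))) = Mul(Mul(-22, 19), Add(-8, Pow(Add(5, Mul(-1, 0)), 2), Mul(-2, Add(5, Mul(-1, 0))), Mul(2, 1), Mul(Add(5, Mul(-1, 0)), 1))) = Mul(-418, Add(-8, Pow(Add(5, 0), 2), Mul(-2, Add(5, 0)), 2, Mul(Add(5, 0), 1))) = Mul(-418, Add(-8, Pow(5, 2), Mul(-2, 5), 2, Mul(5, 1))) = Mul(-418, Add(-8, 25, -10, 2, 5)) = Mul(-418, 14) = -5852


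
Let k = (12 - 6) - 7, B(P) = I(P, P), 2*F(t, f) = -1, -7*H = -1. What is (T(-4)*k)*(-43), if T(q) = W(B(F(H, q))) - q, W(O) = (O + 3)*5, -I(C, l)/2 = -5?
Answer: 2967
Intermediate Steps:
H = 1/7 (H = -1/7*(-1) = 1/7 ≈ 0.14286)
F(t, f) = -1/2 (F(t, f) = (1/2)*(-1) = -1/2)
I(C, l) = 10 (I(C, l) = -2*(-5) = 10)
B(P) = 10
W(O) = 15 + 5*O (W(O) = (3 + O)*5 = 15 + 5*O)
T(q) = 65 - q (T(q) = (15 + 5*10) - q = (15 + 50) - q = 65 - q)
k = -1 (k = 6 - 7 = -1)
(T(-4)*k)*(-43) = ((65 - 1*(-4))*(-1))*(-43) = ((65 + 4)*(-1))*(-43) = (69*(-1))*(-43) = -69*(-43) = 2967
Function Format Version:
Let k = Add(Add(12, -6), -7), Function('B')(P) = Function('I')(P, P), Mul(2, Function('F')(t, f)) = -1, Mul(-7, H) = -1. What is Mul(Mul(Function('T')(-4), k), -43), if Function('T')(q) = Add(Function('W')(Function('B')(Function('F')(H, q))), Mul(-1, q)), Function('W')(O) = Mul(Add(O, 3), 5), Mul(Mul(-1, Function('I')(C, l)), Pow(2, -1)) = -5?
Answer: 2967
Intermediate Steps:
H = Rational(1, 7) (H = Mul(Rational(-1, 7), -1) = Rational(1, 7) ≈ 0.14286)
Function('F')(t, f) = Rational(-1, 2) (Function('F')(t, f) = Mul(Rational(1, 2), -1) = Rational(-1, 2))
Function('I')(C, l) = 10 (Function('I')(C, l) = Mul(-2, -5) = 10)
Function('B')(P) = 10
Function('W')(O) = Add(15, Mul(5, O)) (Function('W')(O) = Mul(Add(3, O), 5) = Add(15, Mul(5, O)))
Function('T')(q) = Add(65, Mul(-1, q)) (Function('T')(q) = Add(Add(15, Mul(5, 10)), Mul(-1, q)) = Add(Add(15, 50), Mul(-1, q)) = Add(65, Mul(-1, q)))
k = -1 (k = Add(6, -7) = -1)
Mul(Mul(Function('T')(-4), k), -43) = Mul(Mul(Add(65, Mul(-1, -4)), -1), -43) = Mul(Mul(Add(65, 4), -1), -43) = Mul(Mul(69, -1), -43) = Mul(-69, -43) = 2967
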